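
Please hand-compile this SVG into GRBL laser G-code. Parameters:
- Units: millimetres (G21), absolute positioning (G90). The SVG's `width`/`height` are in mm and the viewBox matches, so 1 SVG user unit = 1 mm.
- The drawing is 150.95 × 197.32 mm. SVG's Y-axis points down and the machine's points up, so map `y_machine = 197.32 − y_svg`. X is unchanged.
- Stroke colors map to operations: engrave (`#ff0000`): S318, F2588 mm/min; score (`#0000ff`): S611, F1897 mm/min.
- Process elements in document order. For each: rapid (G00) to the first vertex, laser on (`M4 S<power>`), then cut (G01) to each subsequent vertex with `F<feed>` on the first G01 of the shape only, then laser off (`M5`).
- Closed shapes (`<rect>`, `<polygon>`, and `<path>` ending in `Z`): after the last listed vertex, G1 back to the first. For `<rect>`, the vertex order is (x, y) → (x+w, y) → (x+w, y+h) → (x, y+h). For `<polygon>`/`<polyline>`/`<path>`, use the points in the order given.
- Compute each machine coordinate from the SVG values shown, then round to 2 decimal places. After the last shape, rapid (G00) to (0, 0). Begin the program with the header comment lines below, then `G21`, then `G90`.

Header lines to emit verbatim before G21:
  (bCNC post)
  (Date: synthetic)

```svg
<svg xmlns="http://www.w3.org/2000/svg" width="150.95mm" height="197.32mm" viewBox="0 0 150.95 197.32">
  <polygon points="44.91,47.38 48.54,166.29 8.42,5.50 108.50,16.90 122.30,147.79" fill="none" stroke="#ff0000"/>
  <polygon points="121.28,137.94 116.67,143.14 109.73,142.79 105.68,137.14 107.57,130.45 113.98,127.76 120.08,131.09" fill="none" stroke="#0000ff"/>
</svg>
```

Since the viewBox matches the mm dimensions, user units are millimetres directly. The only transform is the Y-flip y_m = 197.32 − y_svg.

Shape 1 is a closed polygon drawn with `<polygon>`. Its stroke #ff0000 means engrave at S318, F2588. After flipping Y the toolpath is (44.91,149.94) → (48.54,31.03) → (8.42,191.82) → (108.50,180.42) → (122.30,49.53) → (44.91,149.94), returning to the start.

Shape 2 is a regular polygon drawn with `<polygon>`. Its stroke #0000ff means score at S611, F1897. After flipping Y the toolpath is (121.28,59.38) → (116.67,54.18) → (109.73,54.53) → (105.68,60.18) → (107.57,66.87) → (113.98,69.56) → (120.08,66.23) → (121.28,59.38), returning to the start.

(bCNC post)
(Date: synthetic)
G21
G90
G00 X44.91 Y149.94
M4 S318
G01 X48.54 Y31.03 F2588
G01 X8.42 Y191.82
G01 X108.50 Y180.42
G01 X122.30 Y49.53
G01 X44.91 Y149.94
M5
G00 X121.28 Y59.38
M4 S611
G01 X116.67 Y54.18 F1897
G01 X109.73 Y54.53
G01 X105.68 Y60.18
G01 X107.57 Y66.87
G01 X113.98 Y69.56
G01 X120.08 Y66.23
G01 X121.28 Y59.38
M5
G00 X0.00 Y0.00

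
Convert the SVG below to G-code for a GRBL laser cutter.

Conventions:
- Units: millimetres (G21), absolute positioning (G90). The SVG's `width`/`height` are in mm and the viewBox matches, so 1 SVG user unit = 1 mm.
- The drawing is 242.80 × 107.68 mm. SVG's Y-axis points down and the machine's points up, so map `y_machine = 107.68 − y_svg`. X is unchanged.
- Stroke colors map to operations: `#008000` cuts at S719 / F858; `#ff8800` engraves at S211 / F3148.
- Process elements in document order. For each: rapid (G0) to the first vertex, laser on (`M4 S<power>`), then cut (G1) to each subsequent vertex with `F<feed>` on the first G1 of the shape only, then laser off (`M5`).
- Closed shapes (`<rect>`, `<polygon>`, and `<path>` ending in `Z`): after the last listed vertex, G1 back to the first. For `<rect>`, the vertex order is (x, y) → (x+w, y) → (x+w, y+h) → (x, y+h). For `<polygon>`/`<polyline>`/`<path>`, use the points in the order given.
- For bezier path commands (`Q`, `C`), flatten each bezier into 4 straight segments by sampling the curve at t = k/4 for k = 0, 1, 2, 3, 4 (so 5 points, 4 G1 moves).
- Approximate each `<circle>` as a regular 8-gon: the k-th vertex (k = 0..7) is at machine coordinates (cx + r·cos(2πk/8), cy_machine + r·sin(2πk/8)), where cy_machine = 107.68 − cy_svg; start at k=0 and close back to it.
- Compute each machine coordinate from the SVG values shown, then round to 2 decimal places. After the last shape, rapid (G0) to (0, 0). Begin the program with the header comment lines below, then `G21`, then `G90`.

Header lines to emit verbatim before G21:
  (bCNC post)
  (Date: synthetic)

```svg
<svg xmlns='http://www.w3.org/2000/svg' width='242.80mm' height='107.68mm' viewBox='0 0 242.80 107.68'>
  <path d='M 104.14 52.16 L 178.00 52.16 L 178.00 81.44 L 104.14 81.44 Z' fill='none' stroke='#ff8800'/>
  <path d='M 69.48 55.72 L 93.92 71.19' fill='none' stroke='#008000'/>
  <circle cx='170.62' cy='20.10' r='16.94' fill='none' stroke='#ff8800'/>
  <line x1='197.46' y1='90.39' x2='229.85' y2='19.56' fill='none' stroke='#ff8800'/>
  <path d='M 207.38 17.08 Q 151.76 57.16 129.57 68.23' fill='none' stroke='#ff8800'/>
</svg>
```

(bCNC post)
(Date: synthetic)
G21
G90
G0 X104.14 Y55.52
M4 S211
G1 X178.00 Y55.52 F3148
G1 X178.00 Y26.24
G1 X104.14 Y26.24
G1 X104.14 Y55.52
M5
G0 X69.48 Y51.96
M4 S719
G1 X93.92 Y36.49 F858
M5
G0 X187.56 Y87.58
M4 S211
G1 X182.60 Y99.56 F3148
G1 X170.62 Y104.52
G1 X158.64 Y99.56
G1 X153.68 Y87.58
G1 X158.64 Y75.60
G1 X170.62 Y70.64
G1 X182.60 Y75.60
G1 X187.56 Y87.58
M5
G0 X197.46 Y17.29
M4 S211
G1 X229.85 Y88.12 F3148
M5
G0 X207.38 Y90.60
M4 S211
G1 X181.66 Y72.37 F3148
G1 X160.12 Y57.77
G1 X142.75 Y46.80
G1 X129.57 Y39.45
M5
G0 X0.00 Y0.00

1 u = 1 mm; y_m = 107.68 − y.

[1] `<path>` rectangle, #ff8800→engrave S211 F3148: (104.14,55.52) → (178.00,55.52) → (178.00,26.24) → (104.14,26.24) → (104.14,55.52) (closed)

[2] `<path>` line segment, #008000→cut S719 F858: (69.48,51.96) → (93.92,36.49)

[3] `<circle>` circle, #ff8800→engrave S211 F3148: (187.56,87.58) → (182.60,99.56) → (170.62,104.52) → (158.64,99.56) → (153.68,87.58) → (158.64,75.60) → (170.62,70.64) → (182.60,75.60) → (187.56,87.58) (closed)

[4] `<line>` line segment, #ff8800→engrave S211 F3148: (197.46,17.29) → (229.85,88.12)

[5] `<path>` quadratic bezier, #ff8800→engrave S211 F3148: (207.38,90.60) → (181.66,72.37) → (160.12,57.77) → (142.75,46.80) → (129.57,39.45)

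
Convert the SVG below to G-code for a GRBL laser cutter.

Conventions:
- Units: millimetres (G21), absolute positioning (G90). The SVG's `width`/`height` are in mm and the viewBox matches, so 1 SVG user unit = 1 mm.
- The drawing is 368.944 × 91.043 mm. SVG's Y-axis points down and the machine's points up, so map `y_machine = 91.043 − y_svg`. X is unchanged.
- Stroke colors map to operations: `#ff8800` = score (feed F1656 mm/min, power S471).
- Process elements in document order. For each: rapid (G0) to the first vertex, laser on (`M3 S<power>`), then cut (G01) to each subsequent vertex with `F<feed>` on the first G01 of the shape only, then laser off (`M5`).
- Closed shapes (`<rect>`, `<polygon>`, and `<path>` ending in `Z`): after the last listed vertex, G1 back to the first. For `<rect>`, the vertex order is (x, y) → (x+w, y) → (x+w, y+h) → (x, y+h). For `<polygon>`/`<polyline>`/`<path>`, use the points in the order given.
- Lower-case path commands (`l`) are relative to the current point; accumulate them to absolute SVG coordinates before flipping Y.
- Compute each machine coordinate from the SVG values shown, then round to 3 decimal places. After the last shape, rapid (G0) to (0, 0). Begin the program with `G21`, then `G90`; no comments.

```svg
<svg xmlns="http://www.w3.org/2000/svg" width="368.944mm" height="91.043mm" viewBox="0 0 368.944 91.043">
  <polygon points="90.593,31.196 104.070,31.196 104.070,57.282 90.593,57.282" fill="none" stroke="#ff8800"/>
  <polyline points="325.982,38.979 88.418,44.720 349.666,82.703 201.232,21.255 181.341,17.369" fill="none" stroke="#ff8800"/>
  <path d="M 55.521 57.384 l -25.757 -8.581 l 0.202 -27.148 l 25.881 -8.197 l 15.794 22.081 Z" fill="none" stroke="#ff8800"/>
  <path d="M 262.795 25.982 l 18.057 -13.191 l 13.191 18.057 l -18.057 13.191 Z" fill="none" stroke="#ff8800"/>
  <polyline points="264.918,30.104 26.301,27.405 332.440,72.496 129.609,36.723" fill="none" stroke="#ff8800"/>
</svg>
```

1 u = 1 mm; y_m = 91.043 − y.

[1] `<polygon>` rectangle, #ff8800→score S471 F1656: (90.593,59.847) → (104.070,59.847) → (104.070,33.761) → (90.593,33.761) → (90.593,59.847) (closed)

[2] `<polyline>` open polyline, #ff8800→score S471 F1656: (325.982,52.064) → (88.418,46.323) → (349.666,8.340) → (201.232,69.788) → (181.341,73.674)

[3] `<path>` regular polygon, #ff8800→score S471 F1656: (55.521,33.659) → (29.764,42.240) → (29.966,69.388) → (55.847,77.585) → (71.641,55.504) → (55.521,33.659) (closed)

[4] `<path>` regular polygon, #ff8800→score S471 F1656: (262.795,65.061) → (280.852,78.252) → (294.043,60.195) → (275.986,47.004) → (262.795,65.061) (closed)

[5] `<polyline>` open polyline, #ff8800→score S471 F1656: (264.918,60.939) → (26.301,63.638) → (332.440,18.547) → (129.609,54.320)

G21
G90
G0 X90.593 Y59.847
M3 S471
G01 X104.070 Y59.847 F1656
G01 X104.070 Y33.761
G01 X90.593 Y33.761
G01 X90.593 Y59.847
M5
G0 X325.982 Y52.064
M3 S471
G01 X88.418 Y46.323 F1656
G01 X349.666 Y8.340
G01 X201.232 Y69.788
G01 X181.341 Y73.674
M5
G0 X55.521 Y33.659
M3 S471
G01 X29.764 Y42.240 F1656
G01 X29.966 Y69.388
G01 X55.847 Y77.585
G01 X71.641 Y55.504
G01 X55.521 Y33.659
M5
G0 X262.795 Y65.061
M3 S471
G01 X280.852 Y78.252 F1656
G01 X294.043 Y60.195
G01 X275.986 Y47.004
G01 X262.795 Y65.061
M5
G0 X264.918 Y60.939
M3 S471
G01 X26.301 Y63.638 F1656
G01 X332.440 Y18.547
G01 X129.609 Y54.320
M5
G0 X0.000 Y0.000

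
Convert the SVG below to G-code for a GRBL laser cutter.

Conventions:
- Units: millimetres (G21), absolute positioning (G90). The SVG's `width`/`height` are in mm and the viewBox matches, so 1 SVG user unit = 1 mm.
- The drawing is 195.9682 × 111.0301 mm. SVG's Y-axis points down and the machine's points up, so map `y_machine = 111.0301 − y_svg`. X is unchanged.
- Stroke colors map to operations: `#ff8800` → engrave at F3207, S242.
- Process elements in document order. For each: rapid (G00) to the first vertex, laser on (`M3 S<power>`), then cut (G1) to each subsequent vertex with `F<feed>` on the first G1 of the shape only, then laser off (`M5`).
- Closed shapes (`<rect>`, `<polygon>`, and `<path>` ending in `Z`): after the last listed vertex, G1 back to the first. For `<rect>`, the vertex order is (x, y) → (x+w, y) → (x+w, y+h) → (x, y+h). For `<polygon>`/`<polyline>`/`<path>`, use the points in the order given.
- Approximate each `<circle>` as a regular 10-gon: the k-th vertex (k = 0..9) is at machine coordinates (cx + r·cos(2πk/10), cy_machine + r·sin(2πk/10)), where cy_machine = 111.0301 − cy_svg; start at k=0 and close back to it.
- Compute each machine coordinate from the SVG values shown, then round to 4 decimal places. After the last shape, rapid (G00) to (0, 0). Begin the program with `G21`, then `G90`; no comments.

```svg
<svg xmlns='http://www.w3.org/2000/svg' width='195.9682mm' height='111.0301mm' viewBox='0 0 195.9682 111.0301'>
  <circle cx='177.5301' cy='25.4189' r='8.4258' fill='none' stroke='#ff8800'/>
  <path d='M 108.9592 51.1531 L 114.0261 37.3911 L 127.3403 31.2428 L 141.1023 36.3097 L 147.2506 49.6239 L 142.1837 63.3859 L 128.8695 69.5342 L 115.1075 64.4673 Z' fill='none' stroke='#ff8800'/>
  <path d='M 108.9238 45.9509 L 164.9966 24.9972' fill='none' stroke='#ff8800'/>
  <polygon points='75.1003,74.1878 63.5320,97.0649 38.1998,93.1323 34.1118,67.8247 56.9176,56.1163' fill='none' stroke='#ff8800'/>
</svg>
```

G21
G90
G00 X185.9559 Y85.6112
M3 S242
G1 X184.3467 Y90.5638 F3207
G1 X180.1338 Y93.6246
G1 X174.9264 Y93.6246
G1 X170.7135 Y90.5638
G1 X169.1043 Y85.6112
G1 X170.7135 Y80.6586
G1 X174.9264 Y77.5978
G1 X180.1338 Y77.5978
G1 X184.3467 Y80.6586
G1 X185.9559 Y85.6112
M5
G00 X108.9592 Y59.8770
M3 S242
G1 X114.0261 Y73.6390 F3207
G1 X127.3403 Y79.7873
G1 X141.1023 Y74.7204
G1 X147.2506 Y61.4062
G1 X142.1837 Y47.6442
G1 X128.8695 Y41.4959
G1 X115.1075 Y46.5628
G1 X108.9592 Y59.8770
M5
G00 X108.9238 Y65.0792
M3 S242
G1 X164.9966 Y86.0329 F3207
M5
G00 X75.1003 Y36.8423
M3 S242
G1 X63.5320 Y13.9652 F3207
G1 X38.1998 Y17.8978
G1 X34.1118 Y43.2054
G1 X56.9176 Y54.9138
G1 X75.1003 Y36.8423
M5
G00 X0.0000 Y0.0000

viewBox `0 0 195.9682 111.0301` with mm width/height → 1 unit = 1 mm. Flip: y_m = 111.0301 − y_svg.

**Shape 1** — `<circle>` circle, stroke `#ff8800` → engrave (S242, F3207). Machine vertices: (185.9559,85.6112) → (184.3467,90.5638) → (180.1338,93.6246) → (174.9264,93.6246) → (170.7135,90.5638) → (169.1043,85.6112) → (170.7135,80.6586) → (174.9264,77.5978) → (180.1338,77.5978) → (184.3467,80.6586) → (185.9559,85.6112). Closed: final G1 returns to the first vertex.

**Shape 2** — `<path>` regular polygon, stroke `#ff8800` → engrave (S242, F3207). Machine vertices: (108.9592,59.8770) → (114.0261,73.6390) → (127.3403,79.7873) → (141.1023,74.7204) → (147.2506,61.4062) → (142.1837,47.6442) → (128.8695,41.4959) → (115.1075,46.5628) → (108.9592,59.8770). Closed: final G1 returns to the first vertex.

**Shape 3** — `<path>` line segment, stroke `#ff8800` → engrave (S242, F3207). Machine vertices: (108.9238,65.0792) → (164.9966,86.0329). Open path.

**Shape 4** — `<polygon>` regular polygon, stroke `#ff8800` → engrave (S242, F3207). Machine vertices: (75.1003,36.8423) → (63.5320,13.9652) → (38.1998,17.8978) → (34.1118,43.2054) → (56.9176,54.9138) → (75.1003,36.8423). Closed: final G1 returns to the first vertex.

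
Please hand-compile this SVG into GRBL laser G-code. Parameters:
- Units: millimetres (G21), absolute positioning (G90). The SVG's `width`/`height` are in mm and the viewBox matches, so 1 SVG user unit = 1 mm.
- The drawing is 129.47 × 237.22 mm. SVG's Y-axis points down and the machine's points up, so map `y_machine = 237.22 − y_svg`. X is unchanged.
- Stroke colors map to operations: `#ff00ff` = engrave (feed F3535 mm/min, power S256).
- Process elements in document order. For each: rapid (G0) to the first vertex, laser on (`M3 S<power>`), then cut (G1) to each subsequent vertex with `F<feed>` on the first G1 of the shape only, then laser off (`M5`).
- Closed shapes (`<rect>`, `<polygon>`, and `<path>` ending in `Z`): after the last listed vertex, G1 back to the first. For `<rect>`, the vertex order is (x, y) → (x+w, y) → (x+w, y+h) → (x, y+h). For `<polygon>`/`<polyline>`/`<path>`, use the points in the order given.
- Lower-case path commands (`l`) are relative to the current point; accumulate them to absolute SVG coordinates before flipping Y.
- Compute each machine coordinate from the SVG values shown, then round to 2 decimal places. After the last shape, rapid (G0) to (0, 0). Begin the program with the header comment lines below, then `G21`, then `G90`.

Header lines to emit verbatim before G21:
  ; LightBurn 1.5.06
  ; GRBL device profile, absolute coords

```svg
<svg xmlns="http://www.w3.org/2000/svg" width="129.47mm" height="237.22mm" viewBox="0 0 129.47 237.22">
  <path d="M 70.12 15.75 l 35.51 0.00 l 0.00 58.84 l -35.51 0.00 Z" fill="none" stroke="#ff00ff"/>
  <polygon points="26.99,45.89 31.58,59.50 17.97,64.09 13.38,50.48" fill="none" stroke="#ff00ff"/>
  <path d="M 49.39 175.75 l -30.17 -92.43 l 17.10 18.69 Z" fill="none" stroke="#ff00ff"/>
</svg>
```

viewBox `0 0 129.47 237.22` with mm width/height → 1 unit = 1 mm. Flip: y_m = 237.22 − y_svg.

**Shape 1** — `<path>` rectangle, stroke `#ff00ff` → engrave (S256, F3535). Machine vertices: (70.12,221.47) → (105.63,221.47) → (105.63,162.63) → (70.12,162.63) → (70.12,221.47). Closed: final G1 returns to the first vertex.

**Shape 2** — `<polygon>` regular polygon, stroke `#ff00ff` → engrave (S256, F3535). Machine vertices: (26.99,191.33) → (31.58,177.72) → (17.97,173.13) → (13.38,186.74) → (26.99,191.33). Closed: final G1 returns to the first vertex.

**Shape 3** — `<path>` closed polygon, stroke `#ff00ff` → engrave (S256, F3535). Machine vertices: (49.39,61.47) → (19.22,153.90) → (36.32,135.21) → (49.39,61.47). Closed: final G1 returns to the first vertex.

; LightBurn 1.5.06
; GRBL device profile, absolute coords
G21
G90
G0 X70.12 Y221.47
M3 S256
G1 X105.63 Y221.47 F3535
G1 X105.63 Y162.63
G1 X70.12 Y162.63
G1 X70.12 Y221.47
M5
G0 X26.99 Y191.33
M3 S256
G1 X31.58 Y177.72 F3535
G1 X17.97 Y173.13
G1 X13.38 Y186.74
G1 X26.99 Y191.33
M5
G0 X49.39 Y61.47
M3 S256
G1 X19.22 Y153.90 F3535
G1 X36.32 Y135.21
G1 X49.39 Y61.47
M5
G0 X0.00 Y0.00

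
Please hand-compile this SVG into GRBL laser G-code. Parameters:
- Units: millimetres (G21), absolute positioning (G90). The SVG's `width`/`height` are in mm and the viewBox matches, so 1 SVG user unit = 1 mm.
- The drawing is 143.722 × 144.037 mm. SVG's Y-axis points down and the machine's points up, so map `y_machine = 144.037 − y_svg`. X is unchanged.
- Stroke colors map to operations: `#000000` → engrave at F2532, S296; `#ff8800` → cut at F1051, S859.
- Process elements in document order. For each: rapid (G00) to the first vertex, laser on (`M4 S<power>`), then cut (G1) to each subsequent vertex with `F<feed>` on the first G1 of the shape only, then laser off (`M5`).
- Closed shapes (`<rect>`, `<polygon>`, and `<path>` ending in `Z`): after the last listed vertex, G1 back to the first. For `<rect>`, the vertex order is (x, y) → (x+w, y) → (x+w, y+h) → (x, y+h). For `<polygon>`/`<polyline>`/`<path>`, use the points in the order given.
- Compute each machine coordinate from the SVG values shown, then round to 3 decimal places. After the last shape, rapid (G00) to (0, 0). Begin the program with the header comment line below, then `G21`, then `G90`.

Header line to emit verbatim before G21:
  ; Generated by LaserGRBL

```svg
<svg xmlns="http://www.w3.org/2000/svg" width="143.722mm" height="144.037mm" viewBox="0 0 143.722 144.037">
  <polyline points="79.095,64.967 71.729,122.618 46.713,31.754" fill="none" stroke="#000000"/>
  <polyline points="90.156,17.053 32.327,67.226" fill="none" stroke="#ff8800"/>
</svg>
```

; Generated by LaserGRBL
G21
G90
G00 X79.095 Y79.070
M4 S296
G1 X71.729 Y21.419 F2532
G1 X46.713 Y112.283
M5
G00 X90.156 Y126.984
M4 S859
G1 X32.327 Y76.811 F1051
M5
G00 X0.000 Y0.000

1 u = 1 mm; y_m = 144.037 − y.

[1] `<polyline>` open polyline, #000000→engrave S296 F2532: (79.095,79.070) → (71.729,21.419) → (46.713,112.283)

[2] `<polyline>` line segment, #ff8800→cut S859 F1051: (90.156,126.984) → (32.327,76.811)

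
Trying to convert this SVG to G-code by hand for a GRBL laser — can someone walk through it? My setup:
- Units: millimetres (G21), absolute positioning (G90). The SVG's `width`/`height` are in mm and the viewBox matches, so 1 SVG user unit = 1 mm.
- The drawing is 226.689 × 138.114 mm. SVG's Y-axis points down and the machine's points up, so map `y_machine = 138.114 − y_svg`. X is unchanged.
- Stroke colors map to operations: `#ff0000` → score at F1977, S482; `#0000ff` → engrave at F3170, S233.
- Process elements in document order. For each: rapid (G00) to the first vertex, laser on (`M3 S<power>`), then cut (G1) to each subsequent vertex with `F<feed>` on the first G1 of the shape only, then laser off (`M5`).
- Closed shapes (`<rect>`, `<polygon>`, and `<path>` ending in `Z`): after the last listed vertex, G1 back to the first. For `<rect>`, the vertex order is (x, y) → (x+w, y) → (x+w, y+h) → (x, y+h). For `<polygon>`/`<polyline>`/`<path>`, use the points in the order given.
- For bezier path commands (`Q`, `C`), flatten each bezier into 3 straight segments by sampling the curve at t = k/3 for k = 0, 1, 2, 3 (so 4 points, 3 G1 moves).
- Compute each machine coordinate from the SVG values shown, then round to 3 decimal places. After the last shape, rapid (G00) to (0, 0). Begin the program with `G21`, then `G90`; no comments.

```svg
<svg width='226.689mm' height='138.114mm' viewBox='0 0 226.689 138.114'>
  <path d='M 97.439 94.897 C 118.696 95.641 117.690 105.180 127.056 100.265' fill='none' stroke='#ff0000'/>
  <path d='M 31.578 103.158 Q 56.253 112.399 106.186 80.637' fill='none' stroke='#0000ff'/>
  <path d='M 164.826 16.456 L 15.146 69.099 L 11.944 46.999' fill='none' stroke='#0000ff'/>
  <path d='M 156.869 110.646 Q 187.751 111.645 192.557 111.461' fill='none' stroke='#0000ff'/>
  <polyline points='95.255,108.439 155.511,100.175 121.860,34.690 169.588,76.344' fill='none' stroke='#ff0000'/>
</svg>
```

Since the viewBox matches the mm dimensions, user units are millimetres directly. The only transform is the Y-flip y_m = 138.114 − y_svg.

Shape 1 is a cubic bezier drawn with `<path>`. Its stroke #ff0000 means score at S482, F1977. After flipping Y the toolpath is (97.439,43.217) → (112.484,40.402) → (119.939,36.891) → (127.056,37.849).

Shape 2 is a quadratic bezier drawn with `<path>`. Its stroke #0000ff means engrave at S233, F3170. After flipping Y the toolpath is (31.578,34.956) → (50.834,33.351) → (75.704,40.858) → (106.186,57.477).

Shape 3 is a open polyline drawn with `<path>`. Its stroke #0000ff means engrave at S233, F3170. After flipping Y the toolpath is (164.826,121.658) → (15.146,69.015) → (11.944,91.115).

Shape 4 is a quadratic bezier drawn with `<path>`. Its stroke #0000ff means engrave at S233, F3170. After flipping Y the toolpath is (156.869,27.468) → (174.560,26.933) → (186.456,26.662) → (192.557,26.653).

Shape 5 is a open polyline drawn with `<polyline>`. Its stroke #ff0000 means score at S482, F1977. After flipping Y the toolpath is (95.255,29.675) → (155.511,37.939) → (121.860,103.424) → (169.588,61.770).

G21
G90
G00 X97.439 Y43.217
M3 S482
G1 X112.484 Y40.402 F1977
G1 X119.939 Y36.891
G1 X127.056 Y37.849
M5
G00 X31.578 Y34.956
M3 S233
G1 X50.834 Y33.351 F3170
G1 X75.704 Y40.858
G1 X106.186 Y57.477
M5
G00 X164.826 Y121.658
M3 S233
G1 X15.146 Y69.015 F3170
G1 X11.944 Y91.115
M5
G00 X156.869 Y27.468
M3 S233
G1 X174.560 Y26.933 F3170
G1 X186.456 Y26.662
G1 X192.557 Y26.653
M5
G00 X95.255 Y29.675
M3 S482
G1 X155.511 Y37.939 F1977
G1 X121.860 Y103.424
G1 X169.588 Y61.770
M5
G00 X0.000 Y0.000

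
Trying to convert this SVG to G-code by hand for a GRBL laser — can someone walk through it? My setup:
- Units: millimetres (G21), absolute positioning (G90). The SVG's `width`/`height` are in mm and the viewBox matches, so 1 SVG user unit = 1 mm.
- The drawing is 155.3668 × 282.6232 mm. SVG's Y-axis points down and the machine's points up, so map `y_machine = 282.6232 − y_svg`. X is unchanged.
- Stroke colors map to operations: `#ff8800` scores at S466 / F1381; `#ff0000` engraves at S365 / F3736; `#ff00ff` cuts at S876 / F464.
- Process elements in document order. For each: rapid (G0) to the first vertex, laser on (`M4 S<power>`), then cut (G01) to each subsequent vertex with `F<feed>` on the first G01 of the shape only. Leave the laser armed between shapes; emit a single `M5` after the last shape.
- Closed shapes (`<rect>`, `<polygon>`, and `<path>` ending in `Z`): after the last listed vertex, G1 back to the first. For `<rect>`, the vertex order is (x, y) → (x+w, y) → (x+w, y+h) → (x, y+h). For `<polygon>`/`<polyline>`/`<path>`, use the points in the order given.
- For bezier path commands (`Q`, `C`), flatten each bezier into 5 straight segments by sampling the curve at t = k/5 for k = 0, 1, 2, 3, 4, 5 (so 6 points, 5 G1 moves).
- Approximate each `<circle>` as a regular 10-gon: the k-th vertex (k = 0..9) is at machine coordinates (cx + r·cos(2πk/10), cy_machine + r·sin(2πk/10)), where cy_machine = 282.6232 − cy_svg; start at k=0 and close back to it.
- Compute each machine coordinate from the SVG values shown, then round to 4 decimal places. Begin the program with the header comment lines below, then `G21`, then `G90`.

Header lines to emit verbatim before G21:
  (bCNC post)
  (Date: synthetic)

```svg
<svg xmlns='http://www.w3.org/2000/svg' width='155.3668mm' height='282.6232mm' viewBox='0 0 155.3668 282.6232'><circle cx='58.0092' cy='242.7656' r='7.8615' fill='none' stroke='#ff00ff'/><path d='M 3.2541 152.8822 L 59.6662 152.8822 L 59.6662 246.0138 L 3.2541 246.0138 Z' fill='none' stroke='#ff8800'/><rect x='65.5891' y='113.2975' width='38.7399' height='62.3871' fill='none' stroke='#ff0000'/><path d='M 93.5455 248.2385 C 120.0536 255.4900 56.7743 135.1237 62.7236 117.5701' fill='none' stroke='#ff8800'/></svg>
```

Since the viewBox matches the mm dimensions, user units are millimetres directly. The only transform is the Y-flip y_m = 282.6232 − y_svg.

Shape 1 is a circle drawn with `<circle>`. Its stroke #ff00ff means cut at S876, F464. After flipping Y the toolpath is (65.8707,39.8576) → (64.3693,44.4785) → (60.4385,47.3343) → (55.5799,47.3343) → (51.6491,44.4785) → (50.1477,39.8576) → (51.6491,35.2367) → (55.5799,32.3809) → (60.4385,32.3809) → (64.3693,35.2367) → (65.8707,39.8576), returning to the start.

Shape 2 is a rectangle drawn with `<path>`. Its stroke #ff8800 means score at S466, F1381. After flipping Y the toolpath is (3.2541,129.7410) → (59.6662,129.7410) → (59.6662,36.6094) → (3.2541,36.6094) → (3.2541,129.7410), returning to the start.

Shape 3 is a rectangle drawn with `<rect>`. Its stroke #ff0000 means engrave at S365, F3736. After flipping Y the toolpath is (65.5891,169.3257) → (104.3290,169.3257) → (104.3290,106.9386) → (65.5891,106.9386) → (65.5891,169.3257), returning to the start.

Shape 4 is a cubic bezier drawn with `<path>`. Its stroke #ff8800 means score at S466, F1381. After flipping Y the toolpath is (93.5455,34.3847) → (99.9480,43.5045) → (92.4343,72.1919) → (78.6371,109.3862) → (66.1893,144.0269) → (62.7236,165.0531).

(bCNC post)
(Date: synthetic)
G21
G90
G0 X65.8707 Y39.8576
M4 S876
G01 X64.3693 Y44.4785 F464
G01 X60.4385 Y47.3343
G01 X55.5799 Y47.3343
G01 X51.6491 Y44.4785
G01 X50.1477 Y39.8576
G01 X51.6491 Y35.2367
G01 X55.5799 Y32.3809
G01 X60.4385 Y32.3809
G01 X64.3693 Y35.2367
G01 X65.8707 Y39.8576
G0 X3.2541 Y129.7410
M4 S466
G01 X59.6662 Y129.7410 F1381
G01 X59.6662 Y36.6094
G01 X3.2541 Y36.6094
G01 X3.2541 Y129.7410
G0 X65.5891 Y169.3257
M4 S365
G01 X104.3290 Y169.3257 F3736
G01 X104.3290 Y106.9386
G01 X65.5891 Y106.9386
G01 X65.5891 Y169.3257
G0 X93.5455 Y34.3847
M4 S466
G01 X99.9480 Y43.5045 F1381
G01 X92.4343 Y72.1919
G01 X78.6371 Y109.3862
G01 X66.1893 Y144.0269
G01 X62.7236 Y165.0531
M5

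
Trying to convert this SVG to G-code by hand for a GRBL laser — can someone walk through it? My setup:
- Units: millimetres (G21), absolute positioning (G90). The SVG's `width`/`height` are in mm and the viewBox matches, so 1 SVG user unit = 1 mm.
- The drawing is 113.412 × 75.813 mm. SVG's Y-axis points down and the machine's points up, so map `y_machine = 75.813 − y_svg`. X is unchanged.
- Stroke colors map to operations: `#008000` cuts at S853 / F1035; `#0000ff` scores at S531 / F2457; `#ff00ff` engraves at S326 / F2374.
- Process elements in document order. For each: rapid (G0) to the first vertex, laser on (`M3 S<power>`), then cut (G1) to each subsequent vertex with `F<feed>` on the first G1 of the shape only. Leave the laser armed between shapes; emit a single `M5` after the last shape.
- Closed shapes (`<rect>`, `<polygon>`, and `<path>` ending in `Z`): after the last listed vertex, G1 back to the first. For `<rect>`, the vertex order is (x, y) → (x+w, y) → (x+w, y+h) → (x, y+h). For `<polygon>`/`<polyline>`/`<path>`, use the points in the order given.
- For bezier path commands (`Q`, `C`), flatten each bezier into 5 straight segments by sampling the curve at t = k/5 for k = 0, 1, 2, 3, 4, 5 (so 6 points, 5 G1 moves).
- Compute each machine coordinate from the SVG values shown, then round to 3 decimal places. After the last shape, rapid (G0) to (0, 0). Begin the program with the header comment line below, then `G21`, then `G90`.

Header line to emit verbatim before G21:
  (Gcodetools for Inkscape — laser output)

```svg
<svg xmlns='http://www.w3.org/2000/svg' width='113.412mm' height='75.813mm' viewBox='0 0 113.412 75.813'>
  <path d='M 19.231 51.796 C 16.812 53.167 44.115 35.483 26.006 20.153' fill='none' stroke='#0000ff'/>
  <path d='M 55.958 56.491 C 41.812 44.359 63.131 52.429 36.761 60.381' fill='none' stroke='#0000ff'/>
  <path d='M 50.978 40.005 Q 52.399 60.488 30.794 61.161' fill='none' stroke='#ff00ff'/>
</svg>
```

viewBox `0 0 113.412 75.813` with mm width/height → 1 unit = 1 mm. Flip: y_m = 75.813 − y_svg.

**Shape 1** — `<path>` cubic bezier, stroke `#0000ff` → score (S531, F2457). Control points (SVG): P0=(19.231,51.796), P1=(16.812,53.167), P2=(44.115,35.483), P3=(26.006,20.153); sampled at t=k/5. Machine vertices: (19.231,24.017) → (20.745,25.310) → (25.786,30.148) → (30.748,37.504) → (32.023,46.351) → (26.006,55.660). Open path.

**Shape 2** — `<path>` cubic bezier, stroke `#0000ff` → score (S531, F2457). Control points (SVG): P0=(55.958,56.491), P1=(41.812,44.359), P2=(63.131,52.429), P3=(36.761,60.381); sampled at t=k/5. Machine vertices: (55.958,19.322) → (51.061,24.340) → (50.684,25.484) → (50.836,23.731) → (47.526,20.055) → (36.761,15.432). Open path.

**Shape 3** — `<path>` quadratic bezier, stroke `#ff00ff` → engrave (S326, F2374). Control points (SVG): P0=(50.978,40.005), P1=(52.399,60.488), P2=(30.794,61.161); sampled at t=k/5. Machine vertices: (50.978,35.808) → (50.625,28.407) → (48.431,22.591) → (44.394,18.360) → (38.515,15.714) → (30.794,14.652). Open path.

(Gcodetools for Inkscape — laser output)
G21
G90
G0 X19.231 Y24.017
M3 S531
G1 X20.745 Y25.310 F2457
G1 X25.786 Y30.148
G1 X30.748 Y37.504
G1 X32.023 Y46.351
G1 X26.006 Y55.660
G0 X55.958 Y19.322
M3 S531
G1 X51.061 Y24.340 F2457
G1 X50.684 Y25.484
G1 X50.836 Y23.731
G1 X47.526 Y20.055
G1 X36.761 Y15.432
G0 X50.978 Y35.808
M3 S326
G1 X50.625 Y28.407 F2374
G1 X48.431 Y22.591
G1 X44.394 Y18.360
G1 X38.515 Y15.714
G1 X30.794 Y14.652
M5
G0 X0.000 Y0.000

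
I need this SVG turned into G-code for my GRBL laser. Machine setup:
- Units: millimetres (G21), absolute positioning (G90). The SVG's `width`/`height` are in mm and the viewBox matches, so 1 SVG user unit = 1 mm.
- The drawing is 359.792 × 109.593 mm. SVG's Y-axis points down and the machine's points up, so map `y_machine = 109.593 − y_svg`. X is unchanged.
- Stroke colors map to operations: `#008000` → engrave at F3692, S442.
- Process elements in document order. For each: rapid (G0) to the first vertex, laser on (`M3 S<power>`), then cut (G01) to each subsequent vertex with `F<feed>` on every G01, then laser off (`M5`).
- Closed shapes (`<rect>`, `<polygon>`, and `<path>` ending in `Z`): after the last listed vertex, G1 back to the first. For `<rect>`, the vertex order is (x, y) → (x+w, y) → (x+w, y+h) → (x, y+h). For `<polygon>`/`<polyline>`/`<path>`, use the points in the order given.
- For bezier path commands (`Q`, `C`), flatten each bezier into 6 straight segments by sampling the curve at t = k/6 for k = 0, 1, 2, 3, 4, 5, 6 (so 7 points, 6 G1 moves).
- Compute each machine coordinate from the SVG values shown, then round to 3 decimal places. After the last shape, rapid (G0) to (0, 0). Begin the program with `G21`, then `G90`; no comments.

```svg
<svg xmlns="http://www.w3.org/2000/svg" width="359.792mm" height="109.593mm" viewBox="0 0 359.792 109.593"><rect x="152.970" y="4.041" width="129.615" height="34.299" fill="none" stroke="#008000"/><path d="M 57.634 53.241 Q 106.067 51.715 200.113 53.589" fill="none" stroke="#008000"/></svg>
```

viewBox `0 0 359.792 109.593` with mm width/height → 1 unit = 1 mm. Flip: y_m = 109.593 − y_svg.

**Shape 1** — `<rect>` rectangle, stroke `#008000` → engrave (S442, F3692). Machine vertices: (152.970,105.552) → (282.585,105.552) → (282.585,71.253) → (152.970,71.253) → (152.970,105.552). Closed: final G1 returns to the first vertex.

**Shape 2** — `<path>` quadratic bezier, stroke `#008000` → engrave (S442, F3692). Control points (SVG): P0=(57.634,53.241), P1=(106.067,51.715), P2=(200.113,53.589); sampled at t=k/6. Machine vertices: (57.634,56.352) → (75.045,56.766) → (94.991,56.992) → (117.470,57.028) → (142.484,56.876) → (170.031,56.534) → (200.113,56.004). Open path.

G21
G90
G0 X152.970 Y105.552
M3 S442
G01 X282.585 Y105.552 F3692
G01 X282.585 Y71.253 F3692
G01 X152.970 Y71.253 F3692
G01 X152.970 Y105.552 F3692
M5
G0 X57.634 Y56.352
M3 S442
G01 X75.045 Y56.766 F3692
G01 X94.991 Y56.992 F3692
G01 X117.470 Y57.028 F3692
G01 X142.484 Y56.876 F3692
G01 X170.031 Y56.534 F3692
G01 X200.113 Y56.004 F3692
M5
G0 X0.000 Y0.000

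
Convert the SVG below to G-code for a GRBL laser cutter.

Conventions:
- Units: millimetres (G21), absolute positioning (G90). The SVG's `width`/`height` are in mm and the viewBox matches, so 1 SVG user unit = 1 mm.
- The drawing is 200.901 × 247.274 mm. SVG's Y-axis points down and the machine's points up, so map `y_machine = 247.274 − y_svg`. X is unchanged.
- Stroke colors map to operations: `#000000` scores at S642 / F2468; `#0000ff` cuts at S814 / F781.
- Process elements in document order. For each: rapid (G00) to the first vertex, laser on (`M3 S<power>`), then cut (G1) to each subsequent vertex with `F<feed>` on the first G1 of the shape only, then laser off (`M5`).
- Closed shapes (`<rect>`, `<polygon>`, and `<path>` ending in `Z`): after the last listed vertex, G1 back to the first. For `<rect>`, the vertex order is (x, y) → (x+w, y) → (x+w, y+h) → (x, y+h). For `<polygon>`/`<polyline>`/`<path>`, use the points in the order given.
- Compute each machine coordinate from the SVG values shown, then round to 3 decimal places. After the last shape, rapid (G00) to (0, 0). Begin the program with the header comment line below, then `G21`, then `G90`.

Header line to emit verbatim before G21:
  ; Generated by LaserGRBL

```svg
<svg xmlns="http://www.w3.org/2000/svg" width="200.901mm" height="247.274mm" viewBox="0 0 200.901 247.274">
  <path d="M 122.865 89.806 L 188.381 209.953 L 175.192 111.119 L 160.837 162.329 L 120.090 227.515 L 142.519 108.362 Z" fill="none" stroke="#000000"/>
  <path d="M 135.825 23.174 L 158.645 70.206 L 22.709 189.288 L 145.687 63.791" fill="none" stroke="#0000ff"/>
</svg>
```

; Generated by LaserGRBL
G21
G90
G00 X122.865 Y157.468
M3 S642
G1 X188.381 Y37.321 F2468
G1 X175.192 Y136.155
G1 X160.837 Y84.945
G1 X120.090 Y19.759
G1 X142.519 Y138.912
G1 X122.865 Y157.468
M5
G00 X135.825 Y224.100
M3 S814
G1 X158.645 Y177.068 F781
G1 X22.709 Y57.986
G1 X145.687 Y183.483
M5
G00 X0.000 Y0.000

viewBox `0 0 200.901 247.274` with mm width/height → 1 unit = 1 mm. Flip: y_m = 247.274 − y_svg.

**Shape 1** — `<path>` closed polygon, stroke `#000000` → score (S642, F2468). Machine vertices: (122.865,157.468) → (188.381,37.321) → (175.192,136.155) → (160.837,84.945) → (120.090,19.759) → (142.519,138.912) → (122.865,157.468). Closed: final G1 returns to the first vertex.

**Shape 2** — `<path>` open polyline, stroke `#0000ff` → cut (S814, F781). Machine vertices: (135.825,224.100) → (158.645,177.068) → (22.709,57.986) → (145.687,183.483). Open path.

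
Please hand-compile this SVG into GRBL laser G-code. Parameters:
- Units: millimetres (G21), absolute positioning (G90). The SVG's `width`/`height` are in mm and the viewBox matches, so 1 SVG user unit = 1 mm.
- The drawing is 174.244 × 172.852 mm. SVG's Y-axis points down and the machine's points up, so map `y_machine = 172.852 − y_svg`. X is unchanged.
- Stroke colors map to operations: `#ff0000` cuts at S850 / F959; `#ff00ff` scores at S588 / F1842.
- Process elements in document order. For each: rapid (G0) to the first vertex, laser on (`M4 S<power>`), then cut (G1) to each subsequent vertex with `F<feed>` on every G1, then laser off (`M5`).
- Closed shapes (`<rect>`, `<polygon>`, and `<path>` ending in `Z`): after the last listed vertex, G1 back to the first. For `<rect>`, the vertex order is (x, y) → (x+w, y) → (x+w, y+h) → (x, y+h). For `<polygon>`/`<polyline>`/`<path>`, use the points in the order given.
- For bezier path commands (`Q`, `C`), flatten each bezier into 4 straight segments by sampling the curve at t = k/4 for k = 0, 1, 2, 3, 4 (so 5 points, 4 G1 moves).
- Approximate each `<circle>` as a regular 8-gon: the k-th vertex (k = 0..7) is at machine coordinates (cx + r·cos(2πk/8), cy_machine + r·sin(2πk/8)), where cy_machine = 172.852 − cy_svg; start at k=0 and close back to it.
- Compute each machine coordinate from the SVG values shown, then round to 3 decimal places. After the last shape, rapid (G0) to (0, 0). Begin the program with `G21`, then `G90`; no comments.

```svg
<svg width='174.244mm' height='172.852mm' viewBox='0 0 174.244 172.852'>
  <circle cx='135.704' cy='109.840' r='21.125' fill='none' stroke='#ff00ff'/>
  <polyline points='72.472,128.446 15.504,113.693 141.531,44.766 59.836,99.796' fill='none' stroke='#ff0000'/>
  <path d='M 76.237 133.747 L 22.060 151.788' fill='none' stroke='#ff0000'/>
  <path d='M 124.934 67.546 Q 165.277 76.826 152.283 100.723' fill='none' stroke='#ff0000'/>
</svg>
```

G21
G90
G0 X156.829 Y63.012
M4 S588
G1 X150.642 Y77.950 F1842
G1 X135.704 Y84.137 F1842
G1 X120.766 Y77.950 F1842
G1 X114.579 Y63.012 F1842
G1 X120.766 Y48.074 F1842
G1 X135.704 Y41.887 F1842
G1 X150.642 Y48.074 F1842
G1 X156.829 Y63.012 F1842
M5
G0 X72.472 Y44.406
M4 S850
G1 X15.504 Y59.159 F959
G1 X141.531 Y128.086 F959
G1 X59.836 Y73.056 F959
M5
G0 X76.237 Y39.105
M4 S850
G1 X22.060 Y21.064 F959
M5
G0 X124.934 Y105.306
M4 S850
G1 X141.772 Y99.752 F959
G1 X151.943 Y92.372 F959
G1 X155.446 Y83.164 F959
G1 X152.283 Y72.129 F959
M5
G0 X0.000 Y0.000

viewBox `0 0 174.244 172.852` with mm width/height → 1 unit = 1 mm. Flip: y_m = 172.852 − y_svg.

**Shape 1** — `<circle>` circle, stroke `#ff00ff` → score (S588, F1842). Machine vertices: (156.829,63.012) → (150.642,77.950) → (135.704,84.137) → (120.766,77.950) → (114.579,63.012) → (120.766,48.074) → (135.704,41.887) → (150.642,48.074) → (156.829,63.012). Closed: final G1 returns to the first vertex.

**Shape 2** — `<polyline>` open polyline, stroke `#ff0000` → cut (S850, F959). Machine vertices: (72.472,44.406) → (15.504,59.159) → (141.531,128.086) → (59.836,73.056). Open path.

**Shape 3** — `<path>` line segment, stroke `#ff0000` → cut (S850, F959). Machine vertices: (76.237,39.105) → (22.060,21.064). Open path.

**Shape 4** — `<path>` quadratic bezier, stroke `#ff0000` → cut (S850, F959). Control points (SVG): P0=(124.934,67.546), P1=(165.277,76.826), P2=(152.283,100.723); sampled at t=k/4. Machine vertices: (124.934,105.306) → (141.772,99.752) → (151.943,92.372) → (155.446,83.164) → (152.283,72.129). Open path.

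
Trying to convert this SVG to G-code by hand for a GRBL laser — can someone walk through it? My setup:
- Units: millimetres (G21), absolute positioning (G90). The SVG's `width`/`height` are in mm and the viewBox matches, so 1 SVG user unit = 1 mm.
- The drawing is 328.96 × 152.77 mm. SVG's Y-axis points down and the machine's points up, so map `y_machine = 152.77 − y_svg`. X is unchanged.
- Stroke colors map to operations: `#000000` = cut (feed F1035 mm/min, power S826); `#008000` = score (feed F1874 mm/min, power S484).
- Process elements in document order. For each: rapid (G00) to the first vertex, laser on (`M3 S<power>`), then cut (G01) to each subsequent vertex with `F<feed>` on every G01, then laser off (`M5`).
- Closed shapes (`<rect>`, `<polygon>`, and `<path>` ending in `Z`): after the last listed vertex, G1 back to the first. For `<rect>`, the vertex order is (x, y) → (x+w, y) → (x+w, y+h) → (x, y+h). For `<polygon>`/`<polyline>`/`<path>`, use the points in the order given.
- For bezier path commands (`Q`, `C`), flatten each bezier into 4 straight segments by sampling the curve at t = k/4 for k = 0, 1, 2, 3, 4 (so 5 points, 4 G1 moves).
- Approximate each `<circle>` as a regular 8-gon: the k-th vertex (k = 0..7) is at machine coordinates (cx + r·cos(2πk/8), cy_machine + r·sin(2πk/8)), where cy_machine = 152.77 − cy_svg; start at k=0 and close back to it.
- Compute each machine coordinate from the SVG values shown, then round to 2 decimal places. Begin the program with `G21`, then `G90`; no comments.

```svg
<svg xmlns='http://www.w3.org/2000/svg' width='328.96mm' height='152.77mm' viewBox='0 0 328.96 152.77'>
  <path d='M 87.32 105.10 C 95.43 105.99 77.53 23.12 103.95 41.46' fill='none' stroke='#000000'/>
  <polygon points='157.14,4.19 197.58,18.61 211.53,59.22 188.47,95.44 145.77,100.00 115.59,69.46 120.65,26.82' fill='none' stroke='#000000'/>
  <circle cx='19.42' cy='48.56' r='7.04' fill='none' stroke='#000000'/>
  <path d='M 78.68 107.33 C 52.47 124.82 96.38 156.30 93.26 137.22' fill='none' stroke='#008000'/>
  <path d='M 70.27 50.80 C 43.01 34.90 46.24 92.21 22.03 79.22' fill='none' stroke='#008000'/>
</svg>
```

G21
G90
G00 X87.32 Y47.67
M3 S826
G01 X89.62 Y59.82 F1035
G01 X88.77 Y86.03 F1035
G01 X91.35 Y108.98 F1035
G01 X103.95 Y111.31 F1035
M5
G00 X157.14 Y148.58
M3 S826
G01 X197.58 Y134.16 F1035
G01 X211.53 Y93.55 F1035
G01 X188.47 Y57.33 F1035
G01 X145.77 Y52.77 F1035
G01 X115.59 Y83.31 F1035
G01 X120.65 Y125.95 F1035
G01 X157.14 Y148.58 F1035
M5
G00 X26.46 Y104.21
M3 S826
G01 X24.40 Y109.19 F1035
G01 X19.42 Y111.25 F1035
G01 X14.44 Y109.19 F1035
G01 X12.38 Y104.21 F1035
G01 X14.44 Y99.23 F1035
G01 X19.42 Y97.17 F1035
G01 X24.40 Y99.23 F1035
G01 X26.46 Y104.21 F1035
M5
G00 X78.68 Y45.44
M3 S484
G01 X70.34 Y30.71 F1874
G01 X77.31 Y16.78 F1874
G01 X88.61 Y9.71 F1874
G01 X93.26 Y15.55 F1874
M5
G00 X70.27 Y101.97
M3 S484
G01 X54.64 Y102.41 F1874
G01 X45.01 Y88.85 F1874
G01 X35.95 Y74.75 F1874
G01 X22.03 Y73.55 F1874
M5

viewBox `0 0 328.96 152.77` with mm width/height → 1 unit = 1 mm. Flip: y_m = 152.77 − y_svg.

**Shape 1** — `<path>` cubic bezier, stroke `#000000` → cut (S826, F1035). Control points (SVG): P0=(87.32,105.10), P1=(95.43,105.99), P2=(77.53,23.12), P3=(103.95,41.46); sampled at t=k/4. Machine vertices: (87.32,47.67) → (89.62,59.82) → (88.77,86.03) → (91.35,108.98) → (103.95,111.31). Open path.

**Shape 2** — `<polygon>` regular polygon, stroke `#000000` → cut (S826, F1035). Machine vertices: (157.14,148.58) → (197.58,134.16) → (211.53,93.55) → (188.47,57.33) → (145.77,52.77) → (115.59,83.31) → (120.65,125.95) → (157.14,148.58). Closed: final G1 returns to the first vertex.

**Shape 3** — `<circle>` circle, stroke `#000000` → cut (S826, F1035). Machine vertices: (26.46,104.21) → (24.40,109.19) → (19.42,111.25) → (14.44,109.19) → (12.38,104.21) → (14.44,99.23) → (19.42,97.17) → (24.40,99.23) → (26.46,104.21). Closed: final G1 returns to the first vertex.

**Shape 4** — `<path>` cubic bezier, stroke `#008000` → score (S484, F1874). Control points (SVG): P0=(78.68,107.33), P1=(52.47,124.82), P2=(96.38,156.30), P3=(93.26,137.22); sampled at t=k/4. Machine vertices: (78.68,45.44) → (70.34,30.71) → (77.31,16.78) → (88.61,9.71) → (93.26,15.55). Open path.

**Shape 5** — `<path>` cubic bezier, stroke `#008000` → score (S484, F1874). Control points (SVG): P0=(70.27,50.80), P1=(43.01,34.90), P2=(46.24,92.21), P3=(22.03,79.22); sampled at t=k/4. Machine vertices: (70.27,101.97) → (54.64,102.41) → (45.01,88.85) → (35.95,74.75) → (22.03,73.55). Open path.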